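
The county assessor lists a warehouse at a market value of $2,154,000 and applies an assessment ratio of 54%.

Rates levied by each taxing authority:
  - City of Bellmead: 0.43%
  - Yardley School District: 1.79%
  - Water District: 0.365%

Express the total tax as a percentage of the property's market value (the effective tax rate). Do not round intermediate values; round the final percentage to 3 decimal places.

Assessed value = $2,154,000 × 0.54 = $1,163,160
City of Bellmead: $1,163,160 × 0.0043 = $5,001.588
Yardley School District: $1,163,160 × 0.0179 = $20,820.564
Water District: $1,163,160 × 0.00365 = $4,245.534
Total tax = $30,067.686
Effective rate = $30,067.686 ÷ $2,154,000 = 1.396% of market value

1.396%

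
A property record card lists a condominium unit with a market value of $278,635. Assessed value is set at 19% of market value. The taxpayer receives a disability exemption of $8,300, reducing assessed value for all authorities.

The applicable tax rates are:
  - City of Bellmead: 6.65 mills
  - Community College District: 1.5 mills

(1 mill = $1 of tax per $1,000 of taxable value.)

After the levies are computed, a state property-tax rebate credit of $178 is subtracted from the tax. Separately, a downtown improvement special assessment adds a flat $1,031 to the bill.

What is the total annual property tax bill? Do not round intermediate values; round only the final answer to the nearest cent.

Assessed value = $278,635 × 0.19 = $52,940.65
Taxable value = $52,940.65 − $8,300 = $44,640.65
City of Bellmead: $44,640.65 × 0.00665 = $296.8603225
Community College District: $44,640.65 × 0.0015 = $66.960975
Levies subtotal = $363.8212975
After credit = $363.8212975 − $178 = $185.8212975
Total = $185.8212975 + $1,031 = $1,216.8212975

$1,216.82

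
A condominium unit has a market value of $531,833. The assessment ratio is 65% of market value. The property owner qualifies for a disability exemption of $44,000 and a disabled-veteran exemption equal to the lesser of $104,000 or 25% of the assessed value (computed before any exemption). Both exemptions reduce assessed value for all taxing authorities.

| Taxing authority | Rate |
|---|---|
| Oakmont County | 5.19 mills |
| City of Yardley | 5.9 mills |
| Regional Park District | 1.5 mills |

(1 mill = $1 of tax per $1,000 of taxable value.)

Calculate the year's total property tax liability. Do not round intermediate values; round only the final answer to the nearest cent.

$2,710.23

Assessed value = $531,833 × 0.65 = $345,691.45
Disabled-veteran exemption = min($104,000, 25% × $345,691.45) = min($104,000, $86,422.8625) = $86,422.8625 (percentage binds)
Taxable value = $345,691.45 − $44,000 − $86,422.8625 = $215,268.5875
Oakmont County: $215,268.5875 × 0.00519 = $1,117.243969125
City of Yardley: $215,268.5875 × 0.0059 = $1,270.08466625
Regional Park District: $215,268.5875 × 0.0015 = $322.90288125
Total = $2,710.231516625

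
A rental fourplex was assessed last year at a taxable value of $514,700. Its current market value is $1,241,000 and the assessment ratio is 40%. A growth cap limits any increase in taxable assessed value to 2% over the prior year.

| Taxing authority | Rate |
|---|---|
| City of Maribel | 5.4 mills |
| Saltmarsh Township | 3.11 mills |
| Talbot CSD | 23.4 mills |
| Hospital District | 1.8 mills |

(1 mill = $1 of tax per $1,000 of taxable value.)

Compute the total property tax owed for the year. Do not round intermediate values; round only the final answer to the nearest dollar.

$16,734

Uncapped assessed value = $1,241,000 × 0.4 = $496,400
Cap limit = $514,700 × 1.02 = $524,994
Taxable assessed value = min($496,400, $524,994) = $496,400 (cap does not bind)
City of Maribel: $496,400 × 0.0054 = $2,680.56
Saltmarsh Township: $496,400 × 0.00311 = $1,543.804
Talbot CSD: $496,400 × 0.0234 = $11,615.76
Hospital District: $496,400 × 0.0018 = $893.52
Total = $16,733.644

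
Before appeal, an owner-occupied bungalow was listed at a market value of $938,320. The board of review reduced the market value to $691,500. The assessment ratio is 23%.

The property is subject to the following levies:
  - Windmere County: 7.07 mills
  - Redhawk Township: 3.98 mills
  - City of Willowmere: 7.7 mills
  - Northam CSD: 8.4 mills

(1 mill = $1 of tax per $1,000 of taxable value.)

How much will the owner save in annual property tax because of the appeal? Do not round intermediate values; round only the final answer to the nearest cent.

$1,541.27

Old assessed value = $938,320 × 0.23 = $215,813.6
New assessed value = $691,500 × 0.23 = $159,045
Combined rate = 0.00707 + 0.00398 + 0.0077 + 0.0084 = 0.02715
Old tax = $215,813.6 × 0.02715 = $5,859.33924
New tax = $159,045 × 0.02715 = $4,318.07175
Reduction = $5,859.33924 − $4,318.07175 = $1,541.26749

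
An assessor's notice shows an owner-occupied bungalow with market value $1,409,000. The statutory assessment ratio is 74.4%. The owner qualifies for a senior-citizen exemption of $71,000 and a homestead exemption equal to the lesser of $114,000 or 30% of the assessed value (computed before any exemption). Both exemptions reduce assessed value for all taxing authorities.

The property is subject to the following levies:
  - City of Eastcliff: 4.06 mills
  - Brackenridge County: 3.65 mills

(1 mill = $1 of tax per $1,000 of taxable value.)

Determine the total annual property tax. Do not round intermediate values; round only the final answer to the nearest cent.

Assessed value = $1,409,000 × 0.744 = $1,048,296
Homestead exemption = min($114,000, 30% × $1,048,296) = min($114,000, $314,488.8) = $114,000 (dollar cap binds)
Taxable value = $1,048,296 − $71,000 − $114,000 = $863,296
City of Eastcliff: $863,296 × 0.00406 = $3,504.98176
Brackenridge County: $863,296 × 0.00365 = $3,151.0304
Total = $6,656.01216

$6,656.01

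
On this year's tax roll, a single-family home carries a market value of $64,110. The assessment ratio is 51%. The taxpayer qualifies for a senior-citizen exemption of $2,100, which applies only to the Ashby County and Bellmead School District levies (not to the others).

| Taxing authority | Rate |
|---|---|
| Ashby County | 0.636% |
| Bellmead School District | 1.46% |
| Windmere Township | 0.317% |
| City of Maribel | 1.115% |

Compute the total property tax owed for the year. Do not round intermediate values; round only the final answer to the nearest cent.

Assessed value = $64,110 × 0.51 = $32,696.1
Ashby County: ($32,696.1 − $2,100) × 0.00636 = $30,596.1 × 0.00636 = $194.591196
Bellmead School District: ($32,696.1 − $2,100) × 0.0146 = $30,596.1 × 0.0146 = $446.70306
Windmere Township: $32,696.1 × 0.00317 = $103.646637
City of Maribel: $32,696.1 × 0.01115 = $364.561515
Total = $1,109.502408

$1,109.50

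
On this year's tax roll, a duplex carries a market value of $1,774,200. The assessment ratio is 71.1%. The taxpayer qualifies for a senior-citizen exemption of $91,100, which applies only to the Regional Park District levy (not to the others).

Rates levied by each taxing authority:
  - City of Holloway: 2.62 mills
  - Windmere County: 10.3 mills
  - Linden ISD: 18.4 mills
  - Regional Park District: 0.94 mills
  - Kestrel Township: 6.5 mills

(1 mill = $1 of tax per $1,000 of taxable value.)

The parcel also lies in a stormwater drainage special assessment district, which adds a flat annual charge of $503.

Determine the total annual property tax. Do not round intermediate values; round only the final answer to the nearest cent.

$49,311.41

Assessed value = $1,774,200 × 0.711 = $1,261,456.2
City of Holloway: $1,261,456.2 × 0.00262 = $3,305.015244
Windmere County: $1,261,456.2 × 0.0103 = $12,992.99886
Linden ISD: $1,261,456.2 × 0.0184 = $23,210.79408
Regional Park District: ($1,261,456.2 − $91,100) × 0.00094 = $1,170,356.2 × 0.00094 = $1,100.134828
Kestrel Township: $1,261,456.2 × 0.0065 = $8,199.4653
Levies subtotal = $48,808.408312
Total = $48,808.408312 + $503 = $49,311.408312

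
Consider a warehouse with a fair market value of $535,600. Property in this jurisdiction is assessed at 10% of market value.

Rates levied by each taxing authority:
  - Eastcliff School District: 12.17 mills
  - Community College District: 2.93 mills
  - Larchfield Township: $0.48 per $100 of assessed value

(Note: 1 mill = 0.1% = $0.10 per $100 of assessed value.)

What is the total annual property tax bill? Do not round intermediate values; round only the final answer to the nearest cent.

Assessed value = $535,600 × 0.1 = $53,560
Eastcliff School District: $53,560 × 0.01217 = $651.8252
Community College District: $53,560 × 0.00293 = $156.9308
Larchfield Township: $53,560 × 0.0048 = $257.088
Total = $1,065.844

$1,065.84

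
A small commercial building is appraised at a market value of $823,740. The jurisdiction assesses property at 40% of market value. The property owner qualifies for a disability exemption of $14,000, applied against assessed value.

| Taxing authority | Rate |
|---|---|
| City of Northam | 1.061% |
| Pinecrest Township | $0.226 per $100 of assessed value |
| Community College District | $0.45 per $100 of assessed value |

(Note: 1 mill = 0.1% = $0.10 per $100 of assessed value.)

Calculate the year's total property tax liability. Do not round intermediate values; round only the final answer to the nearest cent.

$5,480.17

Assessed value = $823,740 × 0.4 = $329,496
Taxable value = $329,496 − $14,000 = $315,496
City of Northam: $315,496 × 0.01061 = $3,347.41256
Pinecrest Township: $315,496 × 0.00226 = $713.02096
Community College District: $315,496 × 0.0045 = $1,419.732
Total = $5,480.16552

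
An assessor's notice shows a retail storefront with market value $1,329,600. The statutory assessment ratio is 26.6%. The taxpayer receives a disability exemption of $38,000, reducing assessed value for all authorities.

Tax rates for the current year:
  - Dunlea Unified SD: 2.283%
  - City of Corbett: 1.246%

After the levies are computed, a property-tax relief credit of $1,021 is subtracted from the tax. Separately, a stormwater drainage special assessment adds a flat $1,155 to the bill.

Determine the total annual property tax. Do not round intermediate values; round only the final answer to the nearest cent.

$11,274.12

Assessed value = $1,329,600 × 0.266 = $353,673.6
Taxable value = $353,673.6 − $38,000 = $315,673.6
Dunlea Unified SD: $315,673.6 × 0.02283 = $7,206.828288
City of Corbett: $315,673.6 × 0.01246 = $3,933.293056
Levies subtotal = $11,140.121344
After credit = $11,140.121344 − $1,021 = $10,119.121344
Total = $10,119.121344 + $1,155 = $11,274.121344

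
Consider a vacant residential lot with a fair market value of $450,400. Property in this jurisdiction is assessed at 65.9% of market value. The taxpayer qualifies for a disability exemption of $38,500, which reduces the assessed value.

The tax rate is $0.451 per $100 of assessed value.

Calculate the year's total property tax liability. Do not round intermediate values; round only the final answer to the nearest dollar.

Assessed value = $450,400 × 0.659 = $296,813.6
Taxable value = $296,813.6 − $38,500 = $258,313.6
Tax = $258,313.6 × 0.00451 = $1,164.994336

$1,165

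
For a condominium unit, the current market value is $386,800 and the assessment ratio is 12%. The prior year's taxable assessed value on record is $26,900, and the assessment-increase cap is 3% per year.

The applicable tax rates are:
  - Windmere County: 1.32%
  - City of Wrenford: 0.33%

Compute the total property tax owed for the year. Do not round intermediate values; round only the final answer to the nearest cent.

Uncapped assessed value = $386,800 × 0.12 = $46,416
Cap limit = $26,900 × 1.03 = $27,707
Taxable assessed value = min($46,416, $27,707) = $27,707 (cap binds)
Windmere County: $27,707 × 0.0132 = $365.7324
City of Wrenford: $27,707 × 0.0033 = $91.4331
Total = $457.1655

$457.17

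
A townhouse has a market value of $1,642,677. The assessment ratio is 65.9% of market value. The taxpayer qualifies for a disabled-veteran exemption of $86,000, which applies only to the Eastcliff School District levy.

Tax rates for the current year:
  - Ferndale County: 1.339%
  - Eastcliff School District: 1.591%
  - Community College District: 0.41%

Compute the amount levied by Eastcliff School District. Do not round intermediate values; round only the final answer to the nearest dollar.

Assessed value = $1,642,677 × 0.659 = $1,082,524.143
Eastcliff School District taxable value = $1,082,524.143 − $86,000 = $996,524.143
Eastcliff School District levy = $996,524.143 × 0.01591 = $15,854.69911513

$15,855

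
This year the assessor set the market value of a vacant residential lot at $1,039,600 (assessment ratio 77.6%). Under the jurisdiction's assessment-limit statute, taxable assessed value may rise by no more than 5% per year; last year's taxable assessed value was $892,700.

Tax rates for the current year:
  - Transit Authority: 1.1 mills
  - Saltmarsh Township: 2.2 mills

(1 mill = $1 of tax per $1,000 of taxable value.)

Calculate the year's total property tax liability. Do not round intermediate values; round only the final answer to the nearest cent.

Uncapped assessed value = $1,039,600 × 0.776 = $806,729.6
Cap limit = $892,700 × 1.05 = $937,335
Taxable assessed value = min($806,729.6, $937,335) = $806,729.6 (cap does not bind)
Transit Authority: $806,729.6 × 0.0011 = $887.40256
Saltmarsh Township: $806,729.6 × 0.0022 = $1,774.80512
Total = $2,662.20768

$2,662.21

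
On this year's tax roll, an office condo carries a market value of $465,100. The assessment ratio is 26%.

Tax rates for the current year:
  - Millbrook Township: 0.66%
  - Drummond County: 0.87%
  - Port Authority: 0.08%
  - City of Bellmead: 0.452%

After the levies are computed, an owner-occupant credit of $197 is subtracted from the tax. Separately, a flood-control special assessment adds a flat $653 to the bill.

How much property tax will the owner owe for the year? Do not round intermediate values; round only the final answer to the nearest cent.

Assessed value = $465,100 × 0.26 = $120,926
Millbrook Township: $120,926 × 0.0066 = $798.1116
Drummond County: $120,926 × 0.0087 = $1,052.0562
Port Authority: $120,926 × 0.0008 = $96.7408
City of Bellmead: $120,926 × 0.00452 = $546.58552
Levies subtotal = $2,493.49412
After credit = $2,493.49412 − $197 = $2,296.49412
Total = $2,296.49412 + $653 = $2,949.49412

$2,949.49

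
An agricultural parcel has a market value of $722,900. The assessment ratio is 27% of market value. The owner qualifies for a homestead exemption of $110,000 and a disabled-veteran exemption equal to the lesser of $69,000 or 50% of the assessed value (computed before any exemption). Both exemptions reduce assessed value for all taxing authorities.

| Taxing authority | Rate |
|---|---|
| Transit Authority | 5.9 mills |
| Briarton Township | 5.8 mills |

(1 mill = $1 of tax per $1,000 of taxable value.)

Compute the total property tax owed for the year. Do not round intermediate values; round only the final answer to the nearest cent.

Assessed value = $722,900 × 0.27 = $195,183
Disabled-veteran exemption = min($69,000, 50% × $195,183) = min($69,000, $97,591.5) = $69,000 (dollar cap binds)
Taxable value = $195,183 − $110,000 − $69,000 = $16,183
Transit Authority: $16,183 × 0.0059 = $95.4797
Briarton Township: $16,183 × 0.0058 = $93.8614
Total = $189.3411

$189.34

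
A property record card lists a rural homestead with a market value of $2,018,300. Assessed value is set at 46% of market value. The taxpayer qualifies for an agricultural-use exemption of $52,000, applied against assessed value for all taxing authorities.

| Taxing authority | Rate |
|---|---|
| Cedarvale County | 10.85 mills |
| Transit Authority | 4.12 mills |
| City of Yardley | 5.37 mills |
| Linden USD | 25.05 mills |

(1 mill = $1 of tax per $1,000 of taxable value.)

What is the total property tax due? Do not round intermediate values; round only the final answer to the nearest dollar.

Assessed value = $2,018,300 × 0.46 = $928,418
Taxable value = $928,418 − $52,000 = $876,418
Cedarvale County: $876,418 × 0.01085 = $9,509.1353
Transit Authority: $876,418 × 0.00412 = $3,610.84216
City of Yardley: $876,418 × 0.00537 = $4,706.36466
Linden USD: $876,418 × 0.02505 = $21,954.2709
Total = $9,509.1353 + $3,610.84216 + $4,706.36466 + $21,954.2709 = $39,780.61302

$39,781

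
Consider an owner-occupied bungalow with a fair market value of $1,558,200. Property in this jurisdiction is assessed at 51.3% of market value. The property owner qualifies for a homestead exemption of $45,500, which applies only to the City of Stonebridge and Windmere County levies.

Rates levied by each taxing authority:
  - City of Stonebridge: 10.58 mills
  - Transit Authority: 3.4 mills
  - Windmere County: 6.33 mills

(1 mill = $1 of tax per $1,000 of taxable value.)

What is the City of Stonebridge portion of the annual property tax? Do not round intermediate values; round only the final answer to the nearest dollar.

$7,976

Assessed value = $1,558,200 × 0.513 = $799,356.6
City of Stonebridge taxable value = $799,356.6 − $45,500 = $753,856.6
City of Stonebridge levy = $753,856.6 × 0.01058 = $7,975.802828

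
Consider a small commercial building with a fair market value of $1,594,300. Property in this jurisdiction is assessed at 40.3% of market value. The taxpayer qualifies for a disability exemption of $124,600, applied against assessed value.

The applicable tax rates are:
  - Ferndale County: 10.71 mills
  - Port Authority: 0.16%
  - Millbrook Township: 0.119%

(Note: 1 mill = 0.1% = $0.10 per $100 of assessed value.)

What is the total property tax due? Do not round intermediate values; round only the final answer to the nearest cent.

$6,991.69

Assessed value = $1,594,300 × 0.403 = $642,502.9
Taxable value = $642,502.9 − $124,600 = $517,902.9
Ferndale County: $517,902.9 × 0.01071 = $5,546.740059
Port Authority: $517,902.9 × 0.0016 = $828.64464
Millbrook Township: $517,902.9 × 0.00119 = $616.304451
Total = $6,991.68915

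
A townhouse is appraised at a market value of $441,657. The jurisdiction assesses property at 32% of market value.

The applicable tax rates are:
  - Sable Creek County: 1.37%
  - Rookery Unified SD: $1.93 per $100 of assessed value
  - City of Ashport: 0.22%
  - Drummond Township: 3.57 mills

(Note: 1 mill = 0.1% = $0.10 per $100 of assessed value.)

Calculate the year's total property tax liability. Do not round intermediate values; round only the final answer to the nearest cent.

Assessed value = $441,657 × 0.32 = $141,330.24
Sable Creek County: $141,330.24 × 0.0137 = $1,936.224288
Rookery Unified SD: $141,330.24 × 0.0193 = $2,727.673632
City of Ashport: $141,330.24 × 0.0022 = $310.926528
Drummond Township: $141,330.24 × 0.00357 = $504.5489568
Total = $5,479.3734048

$5,479.37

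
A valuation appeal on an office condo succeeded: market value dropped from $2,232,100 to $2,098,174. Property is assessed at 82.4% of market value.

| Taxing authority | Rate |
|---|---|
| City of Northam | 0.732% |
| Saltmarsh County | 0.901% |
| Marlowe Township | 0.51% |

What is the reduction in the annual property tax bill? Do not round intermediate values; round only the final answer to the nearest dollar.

Old assessed value = $2,232,100 × 0.824 = $1,839,250.4
New assessed value = $2,098,174 × 0.824 = $1,728,895.376
Combined rate = 0.00732 + 0.00901 + 0.0051 = 0.02143
Old tax = $1,839,250.4 × 0.02143 = $39,415.136072
New tax = $1,728,895.376 × 0.02143 = $37,050.22790768
Reduction = $39,415.136072 − $37,050.22790768 = $2,364.90816432

$2,365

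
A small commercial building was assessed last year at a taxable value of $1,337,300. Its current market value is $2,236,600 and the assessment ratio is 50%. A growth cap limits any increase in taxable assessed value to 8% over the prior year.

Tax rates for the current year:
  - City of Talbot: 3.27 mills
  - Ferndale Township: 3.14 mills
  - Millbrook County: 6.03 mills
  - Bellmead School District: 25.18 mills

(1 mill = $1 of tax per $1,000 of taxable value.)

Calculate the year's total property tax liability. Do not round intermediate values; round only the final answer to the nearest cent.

Uncapped assessed value = $2,236,600 × 0.5 = $1,118,300
Cap limit = $1,337,300 × 1.08 = $1,444,284
Taxable assessed value = min($1,118,300, $1,444,284) = $1,118,300 (cap does not bind)
City of Talbot: $1,118,300 × 0.00327 = $3,656.841
Ferndale Township: $1,118,300 × 0.00314 = $3,511.462
Millbrook County: $1,118,300 × 0.00603 = $6,743.349
Bellmead School District: $1,118,300 × 0.02518 = $28,158.794
Total = $42,070.446

$42,070.45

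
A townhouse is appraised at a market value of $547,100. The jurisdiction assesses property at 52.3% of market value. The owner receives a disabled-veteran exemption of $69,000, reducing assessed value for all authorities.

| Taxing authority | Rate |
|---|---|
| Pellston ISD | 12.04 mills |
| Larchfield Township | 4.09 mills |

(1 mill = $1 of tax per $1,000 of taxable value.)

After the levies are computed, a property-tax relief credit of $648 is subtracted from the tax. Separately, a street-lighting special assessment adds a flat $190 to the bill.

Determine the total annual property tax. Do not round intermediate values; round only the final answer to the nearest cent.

Assessed value = $547,100 × 0.523 = $286,133.3
Taxable value = $286,133.3 − $69,000 = $217,133.3
Pellston ISD: $217,133.3 × 0.01204 = $2,614.284932
Larchfield Township: $217,133.3 × 0.00409 = $888.075197
Levies subtotal = $3,502.360129
After credit = $3,502.360129 − $648 = $2,854.360129
Total = $2,854.360129 + $190 = $3,044.360129

$3,044.36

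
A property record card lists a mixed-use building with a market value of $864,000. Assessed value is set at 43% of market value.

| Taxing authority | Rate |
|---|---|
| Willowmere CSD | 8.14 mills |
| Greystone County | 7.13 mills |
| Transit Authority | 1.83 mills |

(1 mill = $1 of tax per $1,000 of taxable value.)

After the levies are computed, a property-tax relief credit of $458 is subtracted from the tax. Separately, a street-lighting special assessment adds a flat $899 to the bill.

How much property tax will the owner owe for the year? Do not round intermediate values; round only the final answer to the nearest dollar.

Assessed value = $864,000 × 0.43 = $371,520
Willowmere CSD: $371,520 × 0.00814 = $3,024.1728
Greystone County: $371,520 × 0.00713 = $2,648.9376
Transit Authority: $371,520 × 0.00183 = $679.8816
Levies subtotal = $6,352.992
After credit = $6,352.992 − $458 = $5,894.992
Total = $5,894.992 + $899 = $6,793.992

$6,794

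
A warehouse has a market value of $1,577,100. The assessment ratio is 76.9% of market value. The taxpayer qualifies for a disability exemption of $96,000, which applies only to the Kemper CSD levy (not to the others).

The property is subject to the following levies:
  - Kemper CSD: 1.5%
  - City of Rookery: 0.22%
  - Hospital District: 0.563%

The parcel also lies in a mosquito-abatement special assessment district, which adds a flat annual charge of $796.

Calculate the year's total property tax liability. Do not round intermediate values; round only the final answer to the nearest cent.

$27,043.99

Assessed value = $1,577,100 × 0.769 = $1,212,789.9
Kemper CSD: ($1,212,789.9 − $96,000) × 0.015 = $1,116,789.9 × 0.015 = $16,751.8485
City of Rookery: $1,212,789.9 × 0.0022 = $2,668.13778
Hospital District: $1,212,789.9 × 0.00563 = $6,828.007137
Levies subtotal = $26,247.993417
Total = $26,247.993417 + $796 = $27,043.993417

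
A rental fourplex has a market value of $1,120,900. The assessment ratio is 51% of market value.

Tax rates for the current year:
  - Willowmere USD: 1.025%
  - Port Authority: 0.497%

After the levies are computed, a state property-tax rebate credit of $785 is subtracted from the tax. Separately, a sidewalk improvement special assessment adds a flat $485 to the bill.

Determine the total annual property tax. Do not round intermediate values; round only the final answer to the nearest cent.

$8,400.65

Assessed value = $1,120,900 × 0.51 = $571,659
Willowmere USD: $571,659 × 0.01025 = $5,859.50475
Port Authority: $571,659 × 0.00497 = $2,841.14523
Levies subtotal = $8,700.64998
After credit = $8,700.64998 − $785 = $7,915.64998
Total = $7,915.64998 + $485 = $8,400.64998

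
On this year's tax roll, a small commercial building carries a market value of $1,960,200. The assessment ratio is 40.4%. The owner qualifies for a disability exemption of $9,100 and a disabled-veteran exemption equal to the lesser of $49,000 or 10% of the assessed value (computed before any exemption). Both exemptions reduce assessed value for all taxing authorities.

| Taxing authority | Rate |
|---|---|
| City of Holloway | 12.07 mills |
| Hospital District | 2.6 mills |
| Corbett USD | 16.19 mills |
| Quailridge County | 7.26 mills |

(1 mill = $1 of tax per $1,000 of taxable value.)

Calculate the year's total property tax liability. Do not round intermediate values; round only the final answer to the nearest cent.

$27,973.25

Assessed value = $1,960,200 × 0.404 = $791,920.8
Disabled-veteran exemption = min($49,000, 10% × $791,920.8) = min($49,000, $79,192.08) = $49,000 (dollar cap binds)
Taxable value = $791,920.8 − $9,100 − $49,000 = $733,820.8
City of Holloway: $733,820.8 × 0.01207 = $8,857.217056
Hospital District: $733,820.8 × 0.0026 = $1,907.93408
Corbett USD: $733,820.8 × 0.01619 = $11,880.558752
Quailridge County: $733,820.8 × 0.00726 = $5,327.539008
Total = $27,973.248896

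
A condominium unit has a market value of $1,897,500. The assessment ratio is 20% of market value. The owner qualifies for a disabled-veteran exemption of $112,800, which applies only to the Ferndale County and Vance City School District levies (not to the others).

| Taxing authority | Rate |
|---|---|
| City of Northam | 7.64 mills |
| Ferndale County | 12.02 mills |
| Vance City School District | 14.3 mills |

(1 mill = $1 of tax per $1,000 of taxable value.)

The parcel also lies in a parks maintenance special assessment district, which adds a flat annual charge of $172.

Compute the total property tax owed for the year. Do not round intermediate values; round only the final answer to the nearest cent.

$10,090.92

Assessed value = $1,897,500 × 0.2 = $379,500
City of Northam: $379,500 × 0.00764 = $2,899.38
Ferndale County: ($379,500 − $112,800) × 0.01202 = $266,700 × 0.01202 = $3,205.734
Vance City School District: ($379,500 − $112,800) × 0.0143 = $266,700 × 0.0143 = $3,813.81
Levies subtotal = $9,918.924
Total = $9,918.924 + $172 = $10,090.924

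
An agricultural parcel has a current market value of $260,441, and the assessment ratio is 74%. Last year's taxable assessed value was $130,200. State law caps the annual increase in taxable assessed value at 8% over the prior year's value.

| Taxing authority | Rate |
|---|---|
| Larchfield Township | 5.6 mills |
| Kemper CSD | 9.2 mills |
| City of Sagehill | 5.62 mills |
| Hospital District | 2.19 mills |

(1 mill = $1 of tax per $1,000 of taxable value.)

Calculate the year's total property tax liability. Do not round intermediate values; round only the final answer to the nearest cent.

$3,179.33

Uncapped assessed value = $260,441 × 0.74 = $192,726.34
Cap limit = $130,200 × 1.08 = $140,616
Taxable assessed value = min($192,726.34, $140,616) = $140,616 (cap binds)
Larchfield Township: $140,616 × 0.0056 = $787.4496
Kemper CSD: $140,616 × 0.0092 = $1,293.6672
City of Sagehill: $140,616 × 0.00562 = $790.26192
Hospital District: $140,616 × 0.00219 = $307.94904
Total = $3,179.32776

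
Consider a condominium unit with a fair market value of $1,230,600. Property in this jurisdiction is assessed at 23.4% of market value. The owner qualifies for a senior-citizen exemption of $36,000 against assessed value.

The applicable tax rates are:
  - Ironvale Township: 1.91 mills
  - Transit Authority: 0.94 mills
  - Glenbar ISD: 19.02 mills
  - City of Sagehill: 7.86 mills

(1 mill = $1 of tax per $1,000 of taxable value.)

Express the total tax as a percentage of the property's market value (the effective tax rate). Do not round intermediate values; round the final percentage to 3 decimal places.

Assessed value = $1,230,600 × 0.234 = $287,960.4
Taxable value = $287,960.4 − $36,000 = $251,960.4
Ironvale Township: $251,960.4 × 0.00191 = $481.244364
Transit Authority: $251,960.4 × 0.00094 = $236.842776
Glenbar ISD: $251,960.4 × 0.01902 = $4,792.286808
City of Sagehill: $251,960.4 × 0.00786 = $1,980.408744
Total tax = $7,490.782692
Effective rate = $7,490.782692 ÷ $1,230,600 = 0.609% of market value

0.609%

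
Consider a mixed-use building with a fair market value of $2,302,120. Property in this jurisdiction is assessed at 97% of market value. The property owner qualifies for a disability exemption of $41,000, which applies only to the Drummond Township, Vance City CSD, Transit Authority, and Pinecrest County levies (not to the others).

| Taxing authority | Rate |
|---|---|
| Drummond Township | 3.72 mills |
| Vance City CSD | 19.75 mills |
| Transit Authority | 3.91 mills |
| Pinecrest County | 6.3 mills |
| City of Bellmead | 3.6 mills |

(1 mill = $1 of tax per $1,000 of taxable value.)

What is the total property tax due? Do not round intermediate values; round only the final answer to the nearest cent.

$81,867.46

Assessed value = $2,302,120 × 0.97 = $2,233,056.4
Drummond Township: ($2,233,056.4 − $41,000) × 0.00372 = $2,192,056.4 × 0.00372 = $8,154.449808
Vance City CSD: ($2,233,056.4 − $41,000) × 0.01975 = $2,192,056.4 × 0.01975 = $43,293.1139
Transit Authority: ($2,233,056.4 − $41,000) × 0.00391 = $2,192,056.4 × 0.00391 = $8,570.940524
Pinecrest County: ($2,233,056.4 − $41,000) × 0.0063 = $2,192,056.4 × 0.0063 = $13,809.95532
City of Bellmead: $2,233,056.4 × 0.0036 = $8,039.00304
Total = $81,867.462592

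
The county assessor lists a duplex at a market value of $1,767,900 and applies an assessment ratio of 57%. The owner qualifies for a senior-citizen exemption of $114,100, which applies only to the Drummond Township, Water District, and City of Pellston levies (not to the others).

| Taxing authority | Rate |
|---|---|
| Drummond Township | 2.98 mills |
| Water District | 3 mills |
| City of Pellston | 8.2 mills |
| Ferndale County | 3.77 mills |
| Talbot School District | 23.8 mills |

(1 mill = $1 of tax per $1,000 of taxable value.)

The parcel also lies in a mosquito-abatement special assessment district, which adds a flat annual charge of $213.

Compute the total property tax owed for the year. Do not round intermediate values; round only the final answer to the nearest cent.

$40,666.66

Assessed value = $1,767,900 × 0.57 = $1,007,703
Drummond Township: ($1,007,703 − $114,100) × 0.00298 = $893,603 × 0.00298 = $2,662.93694
Water District: ($1,007,703 − $114,100) × 0.003 = $893,603 × 0.003 = $2,680.809
City of Pellston: ($1,007,703 − $114,100) × 0.0082 = $893,603 × 0.0082 = $7,327.5446
Ferndale County: $1,007,703 × 0.00377 = $3,799.04031
Talbot School District: $1,007,703 × 0.0238 = $23,983.3314
Levies subtotal = $40,453.66225
Total = $40,453.66225 + $213 = $40,666.66225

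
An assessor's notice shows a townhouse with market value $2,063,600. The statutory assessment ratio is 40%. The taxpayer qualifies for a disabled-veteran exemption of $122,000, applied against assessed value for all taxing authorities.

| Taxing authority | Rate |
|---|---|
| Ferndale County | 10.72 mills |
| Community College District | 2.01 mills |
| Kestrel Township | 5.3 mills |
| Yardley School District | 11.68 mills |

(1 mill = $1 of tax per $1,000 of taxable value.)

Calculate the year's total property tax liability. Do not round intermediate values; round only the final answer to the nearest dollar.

Assessed value = $2,063,600 × 0.4 = $825,440
Taxable value = $825,440 − $122,000 = $703,440
Ferndale County: $703,440 × 0.01072 = $7,540.8768
Community College District: $703,440 × 0.00201 = $1,413.9144
Kestrel Township: $703,440 × 0.0053 = $3,728.232
Yardley School District: $703,440 × 0.01168 = $8,216.1792
Total = $7,540.8768 + $1,413.9144 + $3,728.232 + $8,216.1792 = $20,899.2024

$20,899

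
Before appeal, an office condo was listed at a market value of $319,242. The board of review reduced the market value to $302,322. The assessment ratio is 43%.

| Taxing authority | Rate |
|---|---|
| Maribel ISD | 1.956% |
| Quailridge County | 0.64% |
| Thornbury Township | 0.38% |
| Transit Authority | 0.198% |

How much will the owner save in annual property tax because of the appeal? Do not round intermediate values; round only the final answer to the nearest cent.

Old assessed value = $319,242 × 0.43 = $137,274.06
New assessed value = $302,322 × 0.43 = $129,998.46
Combined rate = 0.01956 + 0.0064 + 0.0038 + 0.00198 = 0.03174
Old tax = $137,274.06 × 0.03174 = $4,357.0786644
New tax = $129,998.46 × 0.03174 = $4,126.1511204
Reduction = $4,357.0786644 − $4,126.1511204 = $230.927544

$230.93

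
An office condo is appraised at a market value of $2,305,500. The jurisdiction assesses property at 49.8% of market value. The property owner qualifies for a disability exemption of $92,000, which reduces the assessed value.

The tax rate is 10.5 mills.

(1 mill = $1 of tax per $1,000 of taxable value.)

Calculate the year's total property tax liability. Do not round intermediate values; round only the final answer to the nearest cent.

$11,089.46

Assessed value = $2,305,500 × 0.498 = $1,148,139
Taxable value = $1,148,139 − $92,000 = $1,056,139
Tax = $1,056,139 × 0.0105 = $11,089.4595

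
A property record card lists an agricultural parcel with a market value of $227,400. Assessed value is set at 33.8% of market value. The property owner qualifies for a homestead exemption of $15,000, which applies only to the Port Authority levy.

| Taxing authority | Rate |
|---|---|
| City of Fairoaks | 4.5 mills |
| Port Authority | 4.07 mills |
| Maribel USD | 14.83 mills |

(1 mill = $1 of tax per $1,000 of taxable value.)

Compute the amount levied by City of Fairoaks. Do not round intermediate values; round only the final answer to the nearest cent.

Assessed value = $227,400 × 0.338 = $76,861.2
City of Fairoaks taxable value = $76,861.2 (exemption does not apply)
City of Fairoaks levy = $76,861.2 × 0.0045 = $345.8754

$345.88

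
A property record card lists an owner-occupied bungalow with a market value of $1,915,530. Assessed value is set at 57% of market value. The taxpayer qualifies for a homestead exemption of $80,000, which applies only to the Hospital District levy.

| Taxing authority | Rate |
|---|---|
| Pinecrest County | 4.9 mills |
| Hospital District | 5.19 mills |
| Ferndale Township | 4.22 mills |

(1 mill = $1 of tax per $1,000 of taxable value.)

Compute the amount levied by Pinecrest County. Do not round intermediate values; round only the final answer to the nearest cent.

Assessed value = $1,915,530 × 0.57 = $1,091,852.1
Pinecrest County taxable value = $1,091,852.1 (exemption does not apply)
Pinecrest County levy = $1,091,852.1 × 0.0049 = $5,350.07529

$5,350.08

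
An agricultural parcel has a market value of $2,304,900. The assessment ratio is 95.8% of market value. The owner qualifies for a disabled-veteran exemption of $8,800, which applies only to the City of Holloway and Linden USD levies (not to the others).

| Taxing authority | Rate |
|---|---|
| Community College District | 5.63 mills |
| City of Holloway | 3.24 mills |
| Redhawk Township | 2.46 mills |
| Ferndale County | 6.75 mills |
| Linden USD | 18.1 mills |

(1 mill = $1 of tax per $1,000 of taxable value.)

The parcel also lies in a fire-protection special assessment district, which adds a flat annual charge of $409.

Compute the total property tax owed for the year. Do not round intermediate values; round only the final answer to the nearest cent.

Assessed value = $2,304,900 × 0.958 = $2,208,094.2
Community College District: $2,208,094.2 × 0.00563 = $12,431.570346
City of Holloway: ($2,208,094.2 − $8,800) × 0.00324 = $2,199,294.2 × 0.00324 = $7,125.713208
Redhawk Township: $2,208,094.2 × 0.00246 = $5,431.911732
Ferndale County: $2,208,094.2 × 0.00675 = $14,904.63585
Linden USD: ($2,208,094.2 − $8,800) × 0.0181 = $2,199,294.2 × 0.0181 = $39,807.22502
Levies subtotal = $79,701.056156
Total = $79,701.056156 + $409 = $80,110.056156

$80,110.06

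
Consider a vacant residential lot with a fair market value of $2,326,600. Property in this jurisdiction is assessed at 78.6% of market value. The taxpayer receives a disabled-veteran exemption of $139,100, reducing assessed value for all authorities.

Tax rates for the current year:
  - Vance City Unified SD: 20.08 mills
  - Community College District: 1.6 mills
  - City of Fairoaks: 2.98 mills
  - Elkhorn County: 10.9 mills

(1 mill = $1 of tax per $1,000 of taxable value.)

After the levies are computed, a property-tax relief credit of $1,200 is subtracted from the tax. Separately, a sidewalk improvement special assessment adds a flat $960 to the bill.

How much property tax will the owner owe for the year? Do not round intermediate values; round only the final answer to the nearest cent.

$59,842.45

Assessed value = $2,326,600 × 0.786 = $1,828,707.6
Taxable value = $1,828,707.6 − $139,100 = $1,689,607.6
Vance City Unified SD: $1,689,607.6 × 0.02008 = $33,927.320608
Community College District: $1,689,607.6 × 0.0016 = $2,703.37216
City of Fairoaks: $1,689,607.6 × 0.00298 = $5,035.030648
Elkhorn County: $1,689,607.6 × 0.0109 = $18,416.72284
Levies subtotal = $60,082.446256
After credit = $60,082.446256 − $1,200 = $58,882.446256
Total = $58,882.446256 + $960 = $59,842.446256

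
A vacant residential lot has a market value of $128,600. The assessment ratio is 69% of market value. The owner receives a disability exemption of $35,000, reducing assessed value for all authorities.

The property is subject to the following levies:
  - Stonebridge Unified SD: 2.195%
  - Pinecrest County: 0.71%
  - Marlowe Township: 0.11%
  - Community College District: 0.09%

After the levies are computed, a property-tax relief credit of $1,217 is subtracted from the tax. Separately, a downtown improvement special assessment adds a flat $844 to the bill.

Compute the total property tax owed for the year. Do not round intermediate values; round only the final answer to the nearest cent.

Assessed value = $128,600 × 0.69 = $88,734
Taxable value = $88,734 − $35,000 = $53,734
Stonebridge Unified SD: $53,734 × 0.02195 = $1,179.4613
Pinecrest County: $53,734 × 0.0071 = $381.5114
Marlowe Township: $53,734 × 0.0011 = $59.1074
Community College District: $53,734 × 0.0009 = $48.3606
Levies subtotal = $1,668.4407
After credit = $1,668.4407 − $1,217 = $451.4407
Total = $451.4407 + $844 = $1,295.4407

$1,295.44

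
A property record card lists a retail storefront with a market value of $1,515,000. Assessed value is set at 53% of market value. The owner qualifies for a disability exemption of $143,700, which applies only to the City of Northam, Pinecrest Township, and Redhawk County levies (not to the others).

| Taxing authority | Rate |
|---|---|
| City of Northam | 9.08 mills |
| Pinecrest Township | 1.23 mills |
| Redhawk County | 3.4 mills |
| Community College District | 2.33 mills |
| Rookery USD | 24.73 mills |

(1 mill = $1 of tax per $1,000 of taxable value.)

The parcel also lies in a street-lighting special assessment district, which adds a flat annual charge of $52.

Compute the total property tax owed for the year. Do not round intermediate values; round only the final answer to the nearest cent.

$30,818.14

Assessed value = $1,515,000 × 0.53 = $802,950
City of Northam: ($802,950 − $143,700) × 0.00908 = $659,250 × 0.00908 = $5,985.99
Pinecrest Township: ($802,950 − $143,700) × 0.00123 = $659,250 × 0.00123 = $810.8775
Redhawk County: ($802,950 − $143,700) × 0.0034 = $659,250 × 0.0034 = $2,241.45
Community College District: $802,950 × 0.00233 = $1,870.8735
Rookery USD: $802,950 × 0.02473 = $19,856.9535
Levies subtotal = $30,766.1445
Total = $30,766.1445 + $52 = $30,818.1445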